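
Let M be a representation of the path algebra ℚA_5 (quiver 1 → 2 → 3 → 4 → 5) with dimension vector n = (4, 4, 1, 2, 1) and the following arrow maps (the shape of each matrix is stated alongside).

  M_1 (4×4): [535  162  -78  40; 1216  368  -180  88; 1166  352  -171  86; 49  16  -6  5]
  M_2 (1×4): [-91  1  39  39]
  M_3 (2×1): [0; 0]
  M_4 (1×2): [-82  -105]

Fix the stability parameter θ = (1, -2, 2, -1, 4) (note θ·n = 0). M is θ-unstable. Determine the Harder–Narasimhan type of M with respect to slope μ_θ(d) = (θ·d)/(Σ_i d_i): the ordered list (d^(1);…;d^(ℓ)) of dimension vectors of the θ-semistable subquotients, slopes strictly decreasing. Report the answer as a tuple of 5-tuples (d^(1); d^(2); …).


Barcode: M ≅ I[1,1], I[1,2]^2, I[1,3], I[2,2], I[4,4], I[4,5]. HN layers by μ_θ (6 steps, strictly decreasing):
  μ^(1)=4; μ^(2)=2; μ^(3)=1; μ^(4)=-1/2; μ^(5)=-1; μ^(6)=-2

((0, 0, 0, 0, 1); (0, 0, 1, 0, 0); (1, 0, 0, 0, 0); (3, 3, 0, 0, 0); (0, 0, 0, 2, 0); (0, 1, 0, 0, 0))


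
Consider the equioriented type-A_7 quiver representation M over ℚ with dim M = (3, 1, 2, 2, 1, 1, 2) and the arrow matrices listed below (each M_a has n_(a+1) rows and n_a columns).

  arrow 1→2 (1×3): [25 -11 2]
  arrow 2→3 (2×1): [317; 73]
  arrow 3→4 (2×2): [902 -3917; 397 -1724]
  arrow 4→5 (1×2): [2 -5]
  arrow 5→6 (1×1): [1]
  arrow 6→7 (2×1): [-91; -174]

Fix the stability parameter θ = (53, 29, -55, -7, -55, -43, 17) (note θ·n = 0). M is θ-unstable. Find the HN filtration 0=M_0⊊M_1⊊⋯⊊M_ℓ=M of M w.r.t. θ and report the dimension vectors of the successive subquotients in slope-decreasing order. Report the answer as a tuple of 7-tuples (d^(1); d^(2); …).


Via rank(M_{q-1}∘⋯∘M_p): M ≅ I[1,1]^2, I[1,7], I[3,4], I[7,7].
μ_θ-semistable layers: μ^(1)=53; μ^(2)=17; μ^(3)=-7; μ^(4)=-13; μ^(5)=-55

((2, 0, 0, 0, 0, 0, 0); (0, 0, 0, 0, 0, 0, 2); (0, 0, 0, 1, 0, 0, 0); (1, 1, 1, 1, 1, 1, 0); (0, 0, 1, 0, 0, 0, 0))


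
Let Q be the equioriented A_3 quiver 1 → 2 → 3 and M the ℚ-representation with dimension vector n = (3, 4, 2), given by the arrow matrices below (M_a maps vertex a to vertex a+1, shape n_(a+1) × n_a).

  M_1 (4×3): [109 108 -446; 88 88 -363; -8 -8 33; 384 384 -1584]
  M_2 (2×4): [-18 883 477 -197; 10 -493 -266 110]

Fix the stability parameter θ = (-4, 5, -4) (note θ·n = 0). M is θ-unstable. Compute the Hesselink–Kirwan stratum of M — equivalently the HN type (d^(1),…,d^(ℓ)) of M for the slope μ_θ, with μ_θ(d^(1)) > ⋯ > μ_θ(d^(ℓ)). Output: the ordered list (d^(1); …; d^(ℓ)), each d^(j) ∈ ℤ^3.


Barcode: M ≅ I[1,1], I[1,3]^2, I[2,2]^2. HN layers by μ_θ (3 steps, strictly decreasing):
  μ^(1)=5; μ^(2)=1/2; μ^(3)=-4

((0, 2, 0); (0, 2, 2); (3, 0, 0))


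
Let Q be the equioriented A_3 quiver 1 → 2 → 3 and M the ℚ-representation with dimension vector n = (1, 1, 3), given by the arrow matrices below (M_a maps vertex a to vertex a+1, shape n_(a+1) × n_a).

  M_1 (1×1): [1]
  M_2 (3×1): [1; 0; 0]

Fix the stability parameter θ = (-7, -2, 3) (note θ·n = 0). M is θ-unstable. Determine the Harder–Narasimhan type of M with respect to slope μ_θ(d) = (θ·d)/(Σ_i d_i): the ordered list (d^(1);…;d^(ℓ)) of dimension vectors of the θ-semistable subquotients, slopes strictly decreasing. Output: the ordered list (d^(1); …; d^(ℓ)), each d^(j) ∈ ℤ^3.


Interval decomposition of M: I[1,3], I[3,3]^2.
HN type (ℓ=3): μ^(1)=3; μ^(2)=-2; μ^(3)=-7

((0, 0, 3); (0, 1, 0); (1, 0, 0))


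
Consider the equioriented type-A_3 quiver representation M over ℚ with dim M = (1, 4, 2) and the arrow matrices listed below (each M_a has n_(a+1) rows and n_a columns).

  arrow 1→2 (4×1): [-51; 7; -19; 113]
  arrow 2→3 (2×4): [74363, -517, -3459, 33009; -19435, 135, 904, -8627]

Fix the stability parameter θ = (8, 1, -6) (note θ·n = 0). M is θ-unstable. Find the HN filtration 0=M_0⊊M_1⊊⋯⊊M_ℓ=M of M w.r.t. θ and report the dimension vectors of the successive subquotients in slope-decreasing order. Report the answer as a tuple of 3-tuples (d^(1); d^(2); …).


Barcode: M ≅ I[1,3], I[2,2]^2, I[2,3]. HN layers by μ_θ (2 steps, strictly decreasing):
  μ^(1)=1; μ^(2)=-5/2

((1, 3, 1); (0, 1, 1))


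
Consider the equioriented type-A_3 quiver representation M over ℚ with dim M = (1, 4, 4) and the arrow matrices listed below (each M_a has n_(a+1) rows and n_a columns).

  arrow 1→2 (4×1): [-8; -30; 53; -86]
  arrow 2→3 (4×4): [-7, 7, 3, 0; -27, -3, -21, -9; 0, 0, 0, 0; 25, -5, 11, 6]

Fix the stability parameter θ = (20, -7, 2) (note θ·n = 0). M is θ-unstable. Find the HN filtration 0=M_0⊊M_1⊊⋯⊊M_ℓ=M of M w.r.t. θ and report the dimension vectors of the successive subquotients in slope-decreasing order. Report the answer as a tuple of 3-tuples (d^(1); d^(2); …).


Barcode: M ≅ I[1,3], I[2,2]^2, I[2,3], I[3,3]^2. HN layers by μ_θ (3 steps, strictly decreasing):
  μ^(1)=5; μ^(2)=2; μ^(3)=-7

((1, 1, 1); (0, 0, 3); (0, 3, 0))


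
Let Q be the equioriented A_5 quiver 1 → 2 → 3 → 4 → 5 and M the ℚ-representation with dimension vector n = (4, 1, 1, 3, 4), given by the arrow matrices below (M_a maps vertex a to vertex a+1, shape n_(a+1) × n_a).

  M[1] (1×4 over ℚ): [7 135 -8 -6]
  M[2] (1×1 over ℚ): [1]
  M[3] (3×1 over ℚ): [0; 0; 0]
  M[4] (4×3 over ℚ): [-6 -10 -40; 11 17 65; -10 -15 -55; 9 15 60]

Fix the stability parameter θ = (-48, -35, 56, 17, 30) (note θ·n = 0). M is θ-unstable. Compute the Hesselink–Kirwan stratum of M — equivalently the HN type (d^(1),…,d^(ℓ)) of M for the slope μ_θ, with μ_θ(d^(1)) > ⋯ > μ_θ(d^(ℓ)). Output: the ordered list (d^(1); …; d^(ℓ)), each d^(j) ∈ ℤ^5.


Via rank(M_{q-1}∘⋯∘M_p): M ≅ I[1,1]^3, I[1,3], I[4,5]^3, I[5,5].
μ_θ-semistable layers: μ^(1)=56; μ^(2)=30; μ^(3)=17; μ^(4)=-35; μ^(5)=-48

((0, 0, 1, 0, 0); (0, 0, 0, 0, 4); (0, 0, 0, 3, 0); (0, 1, 0, 0, 0); (4, 0, 0, 0, 0))


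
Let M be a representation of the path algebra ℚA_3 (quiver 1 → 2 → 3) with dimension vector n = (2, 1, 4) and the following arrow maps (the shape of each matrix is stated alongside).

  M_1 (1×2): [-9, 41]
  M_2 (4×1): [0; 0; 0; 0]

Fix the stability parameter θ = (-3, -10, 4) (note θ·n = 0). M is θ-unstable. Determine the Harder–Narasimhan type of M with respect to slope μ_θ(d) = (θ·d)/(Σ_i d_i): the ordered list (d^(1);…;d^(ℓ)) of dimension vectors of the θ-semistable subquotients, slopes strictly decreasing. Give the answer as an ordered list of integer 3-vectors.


Via rank(M_{q-1}∘⋯∘M_p): M ≅ I[1,1], I[1,2], I[3,3]^4.
μ_θ-semistable layers: μ^(1)=4; μ^(2)=-3; μ^(3)=-13/2

((0, 0, 4); (1, 0, 0); (1, 1, 0))


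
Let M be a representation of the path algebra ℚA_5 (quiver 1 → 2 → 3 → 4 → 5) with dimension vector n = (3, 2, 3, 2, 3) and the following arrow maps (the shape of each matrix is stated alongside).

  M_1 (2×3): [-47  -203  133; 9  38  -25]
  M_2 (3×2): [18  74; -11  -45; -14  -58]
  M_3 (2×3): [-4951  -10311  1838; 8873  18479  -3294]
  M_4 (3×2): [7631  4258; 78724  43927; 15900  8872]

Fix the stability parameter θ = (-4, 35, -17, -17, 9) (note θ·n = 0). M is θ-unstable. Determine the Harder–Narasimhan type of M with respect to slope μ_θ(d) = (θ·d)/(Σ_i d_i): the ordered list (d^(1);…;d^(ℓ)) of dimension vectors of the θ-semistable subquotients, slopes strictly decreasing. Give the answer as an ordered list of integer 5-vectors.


Via rank(M_{q-1}∘⋯∘M_p): M ≅ I[1,1], I[1,5]^2, I[3,3], I[5,5].
μ_θ-semistable layers: μ^(1)=9; μ^(2)=1/3; μ^(3)=-4; μ^(4)=-17

((0, 0, 0, 0, 3); (0, 2, 2, 2, 0); (3, 0, 0, 0, 0); (0, 0, 1, 0, 0))


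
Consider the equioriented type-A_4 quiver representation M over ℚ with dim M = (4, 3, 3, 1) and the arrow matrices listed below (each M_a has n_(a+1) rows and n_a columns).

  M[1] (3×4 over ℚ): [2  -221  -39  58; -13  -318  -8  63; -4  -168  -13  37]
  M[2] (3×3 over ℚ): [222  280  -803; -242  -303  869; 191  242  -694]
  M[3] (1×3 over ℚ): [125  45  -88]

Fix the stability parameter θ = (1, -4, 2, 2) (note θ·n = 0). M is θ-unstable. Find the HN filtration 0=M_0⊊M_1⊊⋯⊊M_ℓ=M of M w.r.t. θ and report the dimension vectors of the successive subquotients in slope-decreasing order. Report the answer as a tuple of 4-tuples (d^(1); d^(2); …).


Via rank(M_{q-1}∘⋯∘M_p): M ≅ I[1,1], I[1,3]^2, I[1,4].
μ_θ-semistable layers: μ^(1)=2; μ^(2)=1; μ^(3)=-3/2

((0, 0, 3, 1); (1, 0, 0, 0); (3, 3, 0, 0))


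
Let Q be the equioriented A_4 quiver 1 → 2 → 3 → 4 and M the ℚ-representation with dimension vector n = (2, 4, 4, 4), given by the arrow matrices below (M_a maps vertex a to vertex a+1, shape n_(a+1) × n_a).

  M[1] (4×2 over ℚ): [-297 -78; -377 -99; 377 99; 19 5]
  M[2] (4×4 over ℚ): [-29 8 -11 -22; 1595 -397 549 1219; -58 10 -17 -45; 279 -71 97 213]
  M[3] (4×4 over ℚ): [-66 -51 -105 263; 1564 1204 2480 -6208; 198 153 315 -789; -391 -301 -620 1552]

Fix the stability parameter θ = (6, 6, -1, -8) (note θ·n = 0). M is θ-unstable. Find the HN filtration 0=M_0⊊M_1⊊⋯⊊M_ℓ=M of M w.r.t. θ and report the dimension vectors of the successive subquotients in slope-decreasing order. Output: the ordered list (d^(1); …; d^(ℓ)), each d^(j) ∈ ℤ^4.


Interval decomposition of M: I[1,2], I[1,3], I[2,4]^2, I[3,3], I[4,4]^2.
HN type (ℓ=4): μ^(1)=6; μ^(2)=11/3; μ^(3)=-1; μ^(4)=-8

((1, 1, 0, 0); (1, 1, 1, 0); (0, 2, 3, 2); (0, 0, 0, 2))


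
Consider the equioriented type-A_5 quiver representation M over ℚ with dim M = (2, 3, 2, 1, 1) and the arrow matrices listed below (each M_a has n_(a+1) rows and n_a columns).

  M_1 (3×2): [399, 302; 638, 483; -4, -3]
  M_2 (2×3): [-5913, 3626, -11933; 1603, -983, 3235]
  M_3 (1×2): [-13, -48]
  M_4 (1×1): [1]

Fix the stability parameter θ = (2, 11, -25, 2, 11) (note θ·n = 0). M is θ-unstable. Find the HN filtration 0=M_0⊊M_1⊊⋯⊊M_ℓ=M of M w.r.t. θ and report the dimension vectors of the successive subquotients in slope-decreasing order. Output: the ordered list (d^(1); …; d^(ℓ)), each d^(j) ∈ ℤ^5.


Via rank(M_{q-1}∘⋯∘M_p): M ≅ I[1,3], I[1,5], I[2,2].
μ_θ-semistable layers: μ^(1)=11; μ^(2)=2; μ^(3)=-4

((0, 1, 0, 0, 1); (0, 0, 0, 1, 0); (2, 2, 2, 0, 0))


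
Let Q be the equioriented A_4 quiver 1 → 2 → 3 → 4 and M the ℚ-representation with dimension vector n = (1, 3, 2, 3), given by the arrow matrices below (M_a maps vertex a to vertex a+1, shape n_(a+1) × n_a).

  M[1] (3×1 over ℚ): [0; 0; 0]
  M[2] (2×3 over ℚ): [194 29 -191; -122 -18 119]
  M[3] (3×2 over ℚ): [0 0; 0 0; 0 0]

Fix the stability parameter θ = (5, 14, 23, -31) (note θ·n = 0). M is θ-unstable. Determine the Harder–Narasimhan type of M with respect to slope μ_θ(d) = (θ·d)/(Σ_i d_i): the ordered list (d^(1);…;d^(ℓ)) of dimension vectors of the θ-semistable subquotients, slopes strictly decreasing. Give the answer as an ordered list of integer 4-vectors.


Barcode: M ≅ I[1,1], I[2,2], I[2,3]^2, I[4,4]^3. HN layers by μ_θ (4 steps, strictly decreasing):
  μ^(1)=23; μ^(2)=14; μ^(3)=5; μ^(4)=-31

((0, 0, 2, 0); (0, 3, 0, 0); (1, 0, 0, 0); (0, 0, 0, 3))


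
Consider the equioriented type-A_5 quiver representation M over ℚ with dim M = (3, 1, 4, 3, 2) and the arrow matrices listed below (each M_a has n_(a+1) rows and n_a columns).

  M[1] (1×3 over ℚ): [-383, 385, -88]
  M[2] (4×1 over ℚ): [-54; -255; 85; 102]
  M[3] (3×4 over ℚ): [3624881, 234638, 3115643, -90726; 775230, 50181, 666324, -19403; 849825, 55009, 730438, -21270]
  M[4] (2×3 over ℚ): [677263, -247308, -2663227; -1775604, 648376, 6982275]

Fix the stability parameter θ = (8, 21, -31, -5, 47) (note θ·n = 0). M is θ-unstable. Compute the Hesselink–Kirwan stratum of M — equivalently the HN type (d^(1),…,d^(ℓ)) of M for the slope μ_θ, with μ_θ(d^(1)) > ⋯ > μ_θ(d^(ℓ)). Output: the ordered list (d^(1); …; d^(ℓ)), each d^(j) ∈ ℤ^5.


Interval decomposition of M: I[1,1]^2, I[1,5], I[3,3], I[3,4], I[3,5].
HN type (ℓ=5): μ^(1)=47; μ^(2)=8; μ^(3)=-7/4; μ^(4)=-5; μ^(5)=-31

((0, 0, 0, 0, 2); (2, 0, 0, 0, 0); (1, 1, 1, 1, 0); (0, 0, 0, 2, 0); (0, 0, 3, 0, 0))


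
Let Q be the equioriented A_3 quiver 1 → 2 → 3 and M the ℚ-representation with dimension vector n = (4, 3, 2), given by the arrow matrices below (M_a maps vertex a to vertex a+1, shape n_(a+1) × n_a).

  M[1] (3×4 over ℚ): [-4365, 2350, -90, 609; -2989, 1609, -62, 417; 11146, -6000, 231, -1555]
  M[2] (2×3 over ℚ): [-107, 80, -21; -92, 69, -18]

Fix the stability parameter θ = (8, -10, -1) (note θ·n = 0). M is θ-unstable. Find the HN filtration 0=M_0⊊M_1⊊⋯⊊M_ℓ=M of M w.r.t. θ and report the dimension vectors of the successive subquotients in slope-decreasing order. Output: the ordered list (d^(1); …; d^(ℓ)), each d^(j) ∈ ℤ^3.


Barcode: M ≅ I[1,1], I[1,2], I[1,3]^2. HN layers by μ_θ (2 steps, strictly decreasing):
  μ^(1)=8; μ^(2)=-1

((1, 0, 0); (3, 3, 2))


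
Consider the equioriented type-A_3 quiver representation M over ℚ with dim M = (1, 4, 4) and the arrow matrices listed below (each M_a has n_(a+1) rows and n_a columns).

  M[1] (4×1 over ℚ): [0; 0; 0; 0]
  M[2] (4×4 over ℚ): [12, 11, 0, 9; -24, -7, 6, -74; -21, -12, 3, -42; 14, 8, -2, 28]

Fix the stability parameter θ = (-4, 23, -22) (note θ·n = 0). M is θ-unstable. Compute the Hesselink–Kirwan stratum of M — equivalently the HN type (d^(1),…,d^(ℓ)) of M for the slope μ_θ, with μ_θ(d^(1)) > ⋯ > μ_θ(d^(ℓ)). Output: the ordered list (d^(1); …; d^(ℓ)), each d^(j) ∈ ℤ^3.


Interval decomposition of M: I[1,1], I[2,2], I[2,3]^3, I[3,3].
HN type (ℓ=4): μ^(1)=23; μ^(2)=1/2; μ^(3)=-4; μ^(4)=-22

((0, 1, 0); (0, 3, 3); (1, 0, 0); (0, 0, 1))


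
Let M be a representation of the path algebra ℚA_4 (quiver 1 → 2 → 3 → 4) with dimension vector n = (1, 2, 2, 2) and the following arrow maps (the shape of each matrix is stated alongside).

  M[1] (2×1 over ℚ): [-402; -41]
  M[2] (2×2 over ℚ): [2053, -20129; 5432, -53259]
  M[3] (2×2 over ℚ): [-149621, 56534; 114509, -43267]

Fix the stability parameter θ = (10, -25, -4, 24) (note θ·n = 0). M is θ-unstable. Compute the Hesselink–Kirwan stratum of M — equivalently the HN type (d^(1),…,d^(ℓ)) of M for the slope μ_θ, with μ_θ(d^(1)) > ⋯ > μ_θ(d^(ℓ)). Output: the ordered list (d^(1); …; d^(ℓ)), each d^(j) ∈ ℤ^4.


Via rank(M_{q-1}∘⋯∘M_p): M ≅ I[1,4], I[2,4].
μ_θ-semistable layers: μ^(1)=24; μ^(2)=-4; μ^(3)=-15/2; μ^(4)=-25

((0, 0, 0, 2); (0, 0, 2, 0); (1, 1, 0, 0); (0, 1, 0, 0))


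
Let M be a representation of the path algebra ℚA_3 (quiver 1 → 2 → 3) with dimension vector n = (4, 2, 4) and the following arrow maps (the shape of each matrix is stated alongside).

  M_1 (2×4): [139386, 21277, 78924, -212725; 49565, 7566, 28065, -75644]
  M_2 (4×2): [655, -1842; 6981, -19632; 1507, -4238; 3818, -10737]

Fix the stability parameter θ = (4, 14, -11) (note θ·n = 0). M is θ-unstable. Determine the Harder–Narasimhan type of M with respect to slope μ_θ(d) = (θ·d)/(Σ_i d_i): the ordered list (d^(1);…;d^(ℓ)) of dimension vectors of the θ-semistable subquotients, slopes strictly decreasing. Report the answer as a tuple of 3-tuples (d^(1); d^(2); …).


Via rank(M_{q-1}∘⋯∘M_p): M ≅ I[1,1]^2, I[1,3]^2, I[3,3]^2.
μ_θ-semistable layers: μ^(1)=4; μ^(2)=7/3; μ^(3)=-11

((2, 0, 0); (2, 2, 2); (0, 0, 2))


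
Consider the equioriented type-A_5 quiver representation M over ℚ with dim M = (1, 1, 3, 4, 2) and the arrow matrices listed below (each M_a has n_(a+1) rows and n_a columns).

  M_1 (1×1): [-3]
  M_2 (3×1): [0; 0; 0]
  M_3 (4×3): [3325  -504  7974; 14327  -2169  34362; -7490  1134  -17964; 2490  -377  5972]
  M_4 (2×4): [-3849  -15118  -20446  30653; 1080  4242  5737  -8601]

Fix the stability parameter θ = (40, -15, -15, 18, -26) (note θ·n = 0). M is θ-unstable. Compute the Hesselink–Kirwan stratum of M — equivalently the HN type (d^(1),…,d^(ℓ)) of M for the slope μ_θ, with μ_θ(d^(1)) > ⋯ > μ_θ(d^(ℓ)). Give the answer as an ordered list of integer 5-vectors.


Barcode: M ≅ I[1,2], I[3,3], I[3,5]^2, I[4,4]^2. HN layers by μ_θ (4 steps, strictly decreasing):
  μ^(1)=18; μ^(2)=25/2; μ^(3)=-4; μ^(4)=-15

((0, 0, 0, 2, 0); (1, 1, 0, 0, 0); (0, 0, 0, 2, 2); (0, 0, 3, 0, 0))


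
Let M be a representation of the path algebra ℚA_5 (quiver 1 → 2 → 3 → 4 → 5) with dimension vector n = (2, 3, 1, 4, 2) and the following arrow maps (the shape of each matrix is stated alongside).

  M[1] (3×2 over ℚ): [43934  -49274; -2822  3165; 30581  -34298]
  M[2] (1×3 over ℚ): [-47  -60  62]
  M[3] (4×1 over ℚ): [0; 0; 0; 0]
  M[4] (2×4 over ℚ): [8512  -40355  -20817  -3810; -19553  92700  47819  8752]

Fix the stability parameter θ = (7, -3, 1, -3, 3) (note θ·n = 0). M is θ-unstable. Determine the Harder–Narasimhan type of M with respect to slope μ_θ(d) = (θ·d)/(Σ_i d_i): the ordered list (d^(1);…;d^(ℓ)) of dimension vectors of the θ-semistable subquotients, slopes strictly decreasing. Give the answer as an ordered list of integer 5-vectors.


Barcode: M ≅ I[1,2], I[1,3], I[2,2], I[4,4]^2, I[4,5]^2. HN layers by μ_θ (4 steps, strictly decreasing):
  μ^(1)=3; μ^(2)=2; μ^(3)=5/3; μ^(4)=-3

((0, 0, 0, 0, 2); (1, 1, 0, 0, 0); (1, 1, 1, 0, 0); (0, 1, 0, 4, 0))


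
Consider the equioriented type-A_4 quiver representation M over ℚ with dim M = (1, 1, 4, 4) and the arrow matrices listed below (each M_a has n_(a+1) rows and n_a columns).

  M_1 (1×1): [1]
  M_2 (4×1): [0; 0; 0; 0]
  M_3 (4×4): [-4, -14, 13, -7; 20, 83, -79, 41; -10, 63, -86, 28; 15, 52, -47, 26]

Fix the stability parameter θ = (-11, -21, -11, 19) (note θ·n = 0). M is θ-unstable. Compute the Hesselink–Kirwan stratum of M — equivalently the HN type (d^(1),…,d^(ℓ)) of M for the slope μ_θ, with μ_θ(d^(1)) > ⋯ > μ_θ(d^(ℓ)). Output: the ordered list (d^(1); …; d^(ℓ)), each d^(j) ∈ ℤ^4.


Barcode: M ≅ I[1,2], I[3,4]^4. HN layers by μ_θ (3 steps, strictly decreasing):
  μ^(1)=19; μ^(2)=-11; μ^(3)=-16

((0, 0, 0, 4); (0, 0, 4, 0); (1, 1, 0, 0))


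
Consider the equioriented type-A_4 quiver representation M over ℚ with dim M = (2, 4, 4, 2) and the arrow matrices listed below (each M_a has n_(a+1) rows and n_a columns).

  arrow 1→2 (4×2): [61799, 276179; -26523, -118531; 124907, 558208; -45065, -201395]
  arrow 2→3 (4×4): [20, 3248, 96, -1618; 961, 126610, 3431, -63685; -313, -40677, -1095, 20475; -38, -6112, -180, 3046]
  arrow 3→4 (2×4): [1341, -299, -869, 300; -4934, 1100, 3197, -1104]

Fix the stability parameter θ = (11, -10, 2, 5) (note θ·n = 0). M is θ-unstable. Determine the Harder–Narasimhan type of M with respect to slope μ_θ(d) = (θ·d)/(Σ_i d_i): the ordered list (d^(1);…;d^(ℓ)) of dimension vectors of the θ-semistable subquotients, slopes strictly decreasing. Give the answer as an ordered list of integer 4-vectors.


Interval decomposition of M: I[1,4]^2, I[2,3]^2.
HN type (ℓ=4): μ^(1)=5; μ^(2)=2; μ^(3)=1/2; μ^(4)=-10

((0, 0, 0, 2); (0, 0, 4, 0); (2, 2, 0, 0); (0, 2, 0, 0))


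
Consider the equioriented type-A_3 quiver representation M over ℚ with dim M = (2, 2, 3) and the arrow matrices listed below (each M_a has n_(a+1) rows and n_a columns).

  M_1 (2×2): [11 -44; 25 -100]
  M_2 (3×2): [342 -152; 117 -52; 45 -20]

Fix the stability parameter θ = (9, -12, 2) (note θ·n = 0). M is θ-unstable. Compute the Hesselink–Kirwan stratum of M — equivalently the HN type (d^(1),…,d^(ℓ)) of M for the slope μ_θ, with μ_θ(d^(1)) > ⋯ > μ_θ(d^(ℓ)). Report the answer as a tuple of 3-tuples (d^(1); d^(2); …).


Interval decomposition of M: I[1,1], I[1,3], I[2,2], I[3,3]^2.
HN type (ℓ=4): μ^(1)=9; μ^(2)=2; μ^(3)=-3/2; μ^(4)=-12

((1, 0, 0); (0, 0, 3); (1, 1, 0); (0, 1, 0))


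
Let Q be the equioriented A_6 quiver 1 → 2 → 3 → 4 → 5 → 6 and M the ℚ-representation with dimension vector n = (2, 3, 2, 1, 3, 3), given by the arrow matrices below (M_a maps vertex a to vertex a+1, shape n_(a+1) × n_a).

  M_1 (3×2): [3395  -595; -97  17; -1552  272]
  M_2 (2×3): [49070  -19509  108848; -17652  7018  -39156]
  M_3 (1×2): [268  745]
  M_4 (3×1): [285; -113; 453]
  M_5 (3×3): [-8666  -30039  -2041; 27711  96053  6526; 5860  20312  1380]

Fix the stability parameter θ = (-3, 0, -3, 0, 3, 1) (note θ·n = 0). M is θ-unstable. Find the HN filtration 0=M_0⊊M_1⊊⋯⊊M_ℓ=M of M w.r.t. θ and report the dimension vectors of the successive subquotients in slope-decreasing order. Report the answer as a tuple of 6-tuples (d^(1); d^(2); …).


Via rank(M_{q-1}∘⋯∘M_p): M ≅ I[1,1], I[1,6], I[2,2], I[2,3], I[5,5], I[5,6], I[6,6].
μ_θ-semistable layers: μ^(1)=3; μ^(2)=2; μ^(3)=1; μ^(4)=0; μ^(5)=-3/2; μ^(6)=-3

((0, 0, 0, 0, 1, 0); (0, 0, 0, 0, 2, 2); (0, 0, 0, 0, 0, 1); (0, 1, 0, 1, 0, 0); (0, 2, 2, 0, 0, 0); (2, 0, 0, 0, 0, 0))


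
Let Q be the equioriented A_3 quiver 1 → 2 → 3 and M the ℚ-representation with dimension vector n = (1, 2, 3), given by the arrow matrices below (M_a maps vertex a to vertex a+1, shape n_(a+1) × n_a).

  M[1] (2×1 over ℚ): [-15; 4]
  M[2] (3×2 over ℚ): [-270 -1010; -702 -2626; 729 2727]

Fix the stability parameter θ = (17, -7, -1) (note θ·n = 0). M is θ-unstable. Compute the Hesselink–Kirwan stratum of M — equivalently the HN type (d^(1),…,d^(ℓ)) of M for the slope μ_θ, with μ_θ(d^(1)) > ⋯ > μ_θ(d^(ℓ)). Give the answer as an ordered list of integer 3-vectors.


Via rank(M_{q-1}∘⋯∘M_p): M ≅ I[1,3], I[2,2], I[3,3]^2.
μ_θ-semistable layers: μ^(1)=3; μ^(2)=-1; μ^(3)=-7

((1, 1, 1); (0, 0, 2); (0, 1, 0))


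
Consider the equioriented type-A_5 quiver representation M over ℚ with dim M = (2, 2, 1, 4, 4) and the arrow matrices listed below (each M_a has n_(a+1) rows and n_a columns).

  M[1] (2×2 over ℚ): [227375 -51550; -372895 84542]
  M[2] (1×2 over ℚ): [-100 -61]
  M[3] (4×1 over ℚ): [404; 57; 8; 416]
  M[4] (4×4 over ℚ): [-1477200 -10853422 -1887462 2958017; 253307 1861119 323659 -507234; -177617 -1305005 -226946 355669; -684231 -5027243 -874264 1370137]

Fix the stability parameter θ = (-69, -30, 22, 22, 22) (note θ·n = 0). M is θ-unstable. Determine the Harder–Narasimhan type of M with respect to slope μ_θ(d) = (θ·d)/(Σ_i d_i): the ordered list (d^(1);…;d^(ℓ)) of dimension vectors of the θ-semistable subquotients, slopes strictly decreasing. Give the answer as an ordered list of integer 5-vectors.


Via rank(M_{q-1}∘⋯∘M_p): M ≅ I[1,1], I[1,5], I[2,2], I[4,4], I[4,5]^2, I[5,5].
μ_θ-semistable layers: μ^(1)=22; μ^(2)=-30; μ^(3)=-69

((0, 0, 1, 4, 4); (0, 2, 0, 0, 0); (2, 0, 0, 0, 0))


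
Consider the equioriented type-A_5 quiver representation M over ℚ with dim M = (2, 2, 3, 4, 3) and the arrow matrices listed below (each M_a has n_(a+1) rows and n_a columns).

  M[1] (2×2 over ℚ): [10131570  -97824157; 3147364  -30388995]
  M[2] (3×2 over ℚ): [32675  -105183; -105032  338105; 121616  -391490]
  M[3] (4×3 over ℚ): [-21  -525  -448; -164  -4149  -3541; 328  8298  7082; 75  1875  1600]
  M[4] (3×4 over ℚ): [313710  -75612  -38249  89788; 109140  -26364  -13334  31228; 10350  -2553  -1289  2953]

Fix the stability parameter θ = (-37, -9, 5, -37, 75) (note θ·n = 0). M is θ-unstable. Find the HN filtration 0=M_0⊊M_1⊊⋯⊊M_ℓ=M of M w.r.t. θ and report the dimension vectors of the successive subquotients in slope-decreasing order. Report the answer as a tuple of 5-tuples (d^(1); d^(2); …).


Barcode: M ≅ I[1,4], I[1,5], I[3,3], I[4,4], I[4,5], I[5,5]. HN layers by μ_θ (4 steps, strictly decreasing):
  μ^(1)=75; μ^(2)=5; μ^(3)=-41/3; μ^(4)=-37

((0, 0, 0, 0, 3); (0, 0, 1, 0, 0); (0, 2, 2, 2, 0); (2, 0, 0, 2, 0))


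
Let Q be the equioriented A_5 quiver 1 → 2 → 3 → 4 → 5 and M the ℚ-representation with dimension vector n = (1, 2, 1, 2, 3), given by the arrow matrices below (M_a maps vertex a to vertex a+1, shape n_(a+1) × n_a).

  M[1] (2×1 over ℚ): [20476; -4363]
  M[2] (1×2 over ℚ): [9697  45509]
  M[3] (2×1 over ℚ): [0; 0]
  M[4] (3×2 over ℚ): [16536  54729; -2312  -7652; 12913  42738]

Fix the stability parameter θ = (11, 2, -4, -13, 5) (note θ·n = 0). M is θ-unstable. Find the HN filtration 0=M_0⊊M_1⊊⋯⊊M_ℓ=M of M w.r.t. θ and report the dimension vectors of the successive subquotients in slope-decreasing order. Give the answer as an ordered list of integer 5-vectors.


Via rank(M_{q-1}∘⋯∘M_p): M ≅ I[1,3], I[2,2], I[4,5]^2, I[5,5].
μ_θ-semistable layers: μ^(1)=5; μ^(2)=3; μ^(3)=2; μ^(4)=-13

((0, 0, 0, 0, 3); (1, 1, 1, 0, 0); (0, 1, 0, 0, 0); (0, 0, 0, 2, 0))


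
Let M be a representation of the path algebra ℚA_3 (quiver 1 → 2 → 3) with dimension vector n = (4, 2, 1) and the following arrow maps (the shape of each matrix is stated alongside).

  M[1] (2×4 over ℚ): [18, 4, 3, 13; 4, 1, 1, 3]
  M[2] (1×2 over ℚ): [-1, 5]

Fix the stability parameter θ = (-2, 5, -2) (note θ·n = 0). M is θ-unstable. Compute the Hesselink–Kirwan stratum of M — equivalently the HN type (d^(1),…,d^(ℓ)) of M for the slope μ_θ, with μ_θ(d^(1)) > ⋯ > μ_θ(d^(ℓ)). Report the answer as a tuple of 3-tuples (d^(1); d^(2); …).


Interval decomposition of M: I[1,1]^2, I[1,2], I[1,3].
HN type (ℓ=3): μ^(1)=5; μ^(2)=3/2; μ^(3)=-2

((0, 1, 0); (0, 1, 1); (4, 0, 0))


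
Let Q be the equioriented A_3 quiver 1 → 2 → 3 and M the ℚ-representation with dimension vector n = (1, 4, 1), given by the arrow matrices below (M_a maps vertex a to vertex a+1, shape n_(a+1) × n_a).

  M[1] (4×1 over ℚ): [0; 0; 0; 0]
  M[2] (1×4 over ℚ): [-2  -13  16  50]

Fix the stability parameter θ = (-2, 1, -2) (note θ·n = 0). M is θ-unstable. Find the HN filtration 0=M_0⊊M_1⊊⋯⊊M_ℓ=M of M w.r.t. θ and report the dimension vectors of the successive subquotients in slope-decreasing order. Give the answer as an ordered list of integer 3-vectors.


Barcode: M ≅ I[1,1], I[2,2]^3, I[2,3]. HN layers by μ_θ (3 steps, strictly decreasing):
  μ^(1)=1; μ^(2)=-1/2; μ^(3)=-2

((0, 3, 0); (0, 1, 1); (1, 0, 0))


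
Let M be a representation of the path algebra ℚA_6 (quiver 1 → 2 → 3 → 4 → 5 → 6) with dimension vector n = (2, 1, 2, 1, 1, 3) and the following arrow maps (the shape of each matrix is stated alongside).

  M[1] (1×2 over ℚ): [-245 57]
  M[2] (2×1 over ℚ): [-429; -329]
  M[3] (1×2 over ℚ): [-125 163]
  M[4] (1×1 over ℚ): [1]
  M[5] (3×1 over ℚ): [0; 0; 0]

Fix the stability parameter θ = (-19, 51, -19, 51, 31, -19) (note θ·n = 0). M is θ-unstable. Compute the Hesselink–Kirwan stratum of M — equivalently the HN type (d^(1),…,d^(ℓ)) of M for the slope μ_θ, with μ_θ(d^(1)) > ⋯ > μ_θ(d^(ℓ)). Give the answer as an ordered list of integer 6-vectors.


Via rank(M_{q-1}∘⋯∘M_p): M ≅ I[1,1], I[1,5], I[3,3], I[6,6]^3.
μ_θ-semistable layers: μ^(1)=41; μ^(2)=16; μ^(3)=-19

((0, 0, 0, 1, 1, 0); (0, 1, 1, 0, 0, 0); (2, 0, 1, 0, 0, 3))


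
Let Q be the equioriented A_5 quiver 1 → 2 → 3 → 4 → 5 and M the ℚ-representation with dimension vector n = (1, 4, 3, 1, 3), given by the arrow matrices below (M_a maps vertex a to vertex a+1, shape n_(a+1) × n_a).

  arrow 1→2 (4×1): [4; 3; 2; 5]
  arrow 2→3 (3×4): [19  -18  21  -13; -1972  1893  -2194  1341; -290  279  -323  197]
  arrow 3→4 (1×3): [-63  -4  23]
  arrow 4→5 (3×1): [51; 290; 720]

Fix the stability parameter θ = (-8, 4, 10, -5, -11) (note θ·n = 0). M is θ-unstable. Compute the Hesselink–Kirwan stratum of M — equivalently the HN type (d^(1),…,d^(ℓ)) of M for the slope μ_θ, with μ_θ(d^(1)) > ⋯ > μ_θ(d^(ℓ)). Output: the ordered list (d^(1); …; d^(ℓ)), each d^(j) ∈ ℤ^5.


Interval decomposition of M: I[1,5], I[2,2], I[2,3]^2, I[5,5]^2.
HN type (ℓ=5): μ^(1)=10; μ^(2)=4; μ^(3)=-1/2; μ^(4)=-8; μ^(5)=-11

((0, 0, 2, 0, 0); (0, 3, 0, 0, 0); (0, 1, 1, 1, 1); (1, 0, 0, 0, 0); (0, 0, 0, 0, 2))


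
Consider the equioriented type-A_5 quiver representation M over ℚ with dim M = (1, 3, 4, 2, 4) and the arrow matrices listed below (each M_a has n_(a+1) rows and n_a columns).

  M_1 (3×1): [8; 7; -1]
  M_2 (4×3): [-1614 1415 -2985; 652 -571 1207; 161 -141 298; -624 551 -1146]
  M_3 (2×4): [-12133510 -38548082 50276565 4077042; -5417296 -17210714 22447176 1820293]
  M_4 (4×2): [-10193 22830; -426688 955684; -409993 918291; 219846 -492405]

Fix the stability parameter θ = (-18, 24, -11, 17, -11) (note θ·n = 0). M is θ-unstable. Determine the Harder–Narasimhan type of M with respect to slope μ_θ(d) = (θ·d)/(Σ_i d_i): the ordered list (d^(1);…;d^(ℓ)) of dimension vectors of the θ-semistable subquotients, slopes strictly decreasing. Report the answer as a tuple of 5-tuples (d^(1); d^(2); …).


Interval decomposition of M: I[1,5], I[2,3], I[2,5], I[3,3], I[5,5]^2.
HN type (ℓ=4): μ^(1)=13/2; μ^(2)=19/4; μ^(3)=-11; μ^(4)=-18

((0, 1, 1, 0, 0); (0, 2, 2, 2, 2); (0, 0, 1, 0, 2); (1, 0, 0, 0, 0))


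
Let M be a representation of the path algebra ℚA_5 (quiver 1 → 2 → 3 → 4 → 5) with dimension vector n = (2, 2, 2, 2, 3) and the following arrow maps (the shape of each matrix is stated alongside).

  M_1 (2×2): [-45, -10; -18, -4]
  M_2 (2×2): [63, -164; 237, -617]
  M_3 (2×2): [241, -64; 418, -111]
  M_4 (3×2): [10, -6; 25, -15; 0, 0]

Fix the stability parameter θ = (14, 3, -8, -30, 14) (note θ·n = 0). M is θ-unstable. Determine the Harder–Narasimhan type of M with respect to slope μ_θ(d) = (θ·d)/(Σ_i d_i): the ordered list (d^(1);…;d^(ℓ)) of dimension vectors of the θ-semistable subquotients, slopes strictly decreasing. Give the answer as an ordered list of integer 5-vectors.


Via rank(M_{q-1}∘⋯∘M_p): M ≅ I[1,1], I[1,4], I[2,5], I[5,5]^2.
μ_θ-semistable layers: μ^(1)=14; μ^(2)=-21/4; μ^(3)=-35/3

((1, 0, 0, 0, 3); (1, 1, 1, 1, 0); (0, 1, 1, 1, 0))


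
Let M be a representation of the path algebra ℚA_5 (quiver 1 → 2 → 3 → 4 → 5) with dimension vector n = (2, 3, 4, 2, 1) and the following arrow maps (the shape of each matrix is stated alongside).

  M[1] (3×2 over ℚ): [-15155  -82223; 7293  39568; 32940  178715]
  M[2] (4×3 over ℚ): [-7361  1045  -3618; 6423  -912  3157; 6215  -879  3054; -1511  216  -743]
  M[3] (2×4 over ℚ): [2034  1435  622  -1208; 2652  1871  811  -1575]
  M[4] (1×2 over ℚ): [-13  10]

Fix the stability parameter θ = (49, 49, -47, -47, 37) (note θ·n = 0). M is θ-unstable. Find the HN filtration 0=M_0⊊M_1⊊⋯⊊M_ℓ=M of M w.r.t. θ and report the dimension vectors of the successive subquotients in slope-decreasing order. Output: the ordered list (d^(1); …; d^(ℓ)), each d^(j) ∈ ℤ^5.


Interval decomposition of M: I[1,4], I[1,5], I[2,3], I[3,3].
HN type (ℓ=3): μ^(1)=37; μ^(2)=1; μ^(3)=-47

((0, 0, 0, 0, 1); (2, 3, 3, 2, 0); (0, 0, 1, 0, 0))


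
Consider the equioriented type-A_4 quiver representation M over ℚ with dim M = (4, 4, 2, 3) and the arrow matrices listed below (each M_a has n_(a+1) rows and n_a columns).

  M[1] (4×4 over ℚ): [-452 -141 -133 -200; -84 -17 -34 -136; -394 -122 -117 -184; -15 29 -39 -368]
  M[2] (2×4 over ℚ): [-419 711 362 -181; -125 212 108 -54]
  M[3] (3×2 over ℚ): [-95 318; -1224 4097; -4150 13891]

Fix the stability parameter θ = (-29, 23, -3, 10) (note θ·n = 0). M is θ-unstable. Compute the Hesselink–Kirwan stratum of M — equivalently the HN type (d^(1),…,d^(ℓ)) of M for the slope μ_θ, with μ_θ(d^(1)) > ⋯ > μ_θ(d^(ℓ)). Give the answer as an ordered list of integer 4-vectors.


Barcode: M ≅ I[1,2]^2, I[1,4]^2, I[4,4]. HN layers by μ_θ (3 steps, strictly decreasing):
  μ^(1)=23; μ^(2)=10; μ^(3)=-29

((0, 2, 0, 0); (0, 2, 2, 3); (4, 0, 0, 0))


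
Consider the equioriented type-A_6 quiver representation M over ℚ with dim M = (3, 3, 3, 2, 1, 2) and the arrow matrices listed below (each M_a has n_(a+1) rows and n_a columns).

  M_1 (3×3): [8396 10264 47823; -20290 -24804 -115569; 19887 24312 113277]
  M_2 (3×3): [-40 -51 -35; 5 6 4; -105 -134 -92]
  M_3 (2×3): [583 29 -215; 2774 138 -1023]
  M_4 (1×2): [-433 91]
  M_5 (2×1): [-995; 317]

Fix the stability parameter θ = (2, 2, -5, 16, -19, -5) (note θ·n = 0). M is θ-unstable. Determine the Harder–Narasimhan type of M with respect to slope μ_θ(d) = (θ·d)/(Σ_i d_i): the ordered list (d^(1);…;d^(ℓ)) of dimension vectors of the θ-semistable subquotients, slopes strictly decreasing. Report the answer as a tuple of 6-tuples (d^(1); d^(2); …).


Via rank(M_{q-1}∘⋯∘M_p): M ≅ I[1,2], I[1,4], I[1,6], I[3,3], I[6,6].
μ_θ-semistable layers: μ^(1)=16; μ^(2)=2; μ^(3)=-1/3; μ^(4)=-3/2; μ^(5)=-5

((0, 0, 0, 1, 0, 0); (1, 1, 0, 0, 0, 0); (1, 1, 1, 0, 0, 0); (1, 1, 1, 1, 1, 1); (0, 0, 1, 0, 0, 1))


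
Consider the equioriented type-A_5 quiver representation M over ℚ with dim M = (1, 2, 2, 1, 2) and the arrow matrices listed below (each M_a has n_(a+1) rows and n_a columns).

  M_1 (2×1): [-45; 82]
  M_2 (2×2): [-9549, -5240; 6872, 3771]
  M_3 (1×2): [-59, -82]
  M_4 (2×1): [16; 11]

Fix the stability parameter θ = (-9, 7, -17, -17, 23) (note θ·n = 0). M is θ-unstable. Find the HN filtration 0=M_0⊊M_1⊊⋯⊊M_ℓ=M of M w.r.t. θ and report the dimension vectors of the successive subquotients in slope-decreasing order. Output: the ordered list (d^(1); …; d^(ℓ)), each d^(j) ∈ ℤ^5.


Interval decomposition of M: I[1,5], I[2,3], I[5,5].
HN type (ℓ=3): μ^(1)=23; μ^(2)=-5; μ^(3)=-9

((0, 0, 0, 0, 2); (0, 1, 1, 0, 0); (1, 1, 1, 1, 0))


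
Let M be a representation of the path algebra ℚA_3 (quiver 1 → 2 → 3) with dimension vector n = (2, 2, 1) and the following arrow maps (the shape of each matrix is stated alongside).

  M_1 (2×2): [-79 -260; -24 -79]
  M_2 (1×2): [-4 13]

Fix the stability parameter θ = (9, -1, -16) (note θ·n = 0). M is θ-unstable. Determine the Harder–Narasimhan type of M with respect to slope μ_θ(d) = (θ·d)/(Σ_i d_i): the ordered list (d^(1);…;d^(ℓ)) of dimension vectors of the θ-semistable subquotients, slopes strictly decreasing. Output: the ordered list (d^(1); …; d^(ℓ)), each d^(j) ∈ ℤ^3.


Interval decomposition of M: I[1,2], I[1,3].
HN type (ℓ=2): μ^(1)=4; μ^(2)=-8/3

((1, 1, 0); (1, 1, 1))


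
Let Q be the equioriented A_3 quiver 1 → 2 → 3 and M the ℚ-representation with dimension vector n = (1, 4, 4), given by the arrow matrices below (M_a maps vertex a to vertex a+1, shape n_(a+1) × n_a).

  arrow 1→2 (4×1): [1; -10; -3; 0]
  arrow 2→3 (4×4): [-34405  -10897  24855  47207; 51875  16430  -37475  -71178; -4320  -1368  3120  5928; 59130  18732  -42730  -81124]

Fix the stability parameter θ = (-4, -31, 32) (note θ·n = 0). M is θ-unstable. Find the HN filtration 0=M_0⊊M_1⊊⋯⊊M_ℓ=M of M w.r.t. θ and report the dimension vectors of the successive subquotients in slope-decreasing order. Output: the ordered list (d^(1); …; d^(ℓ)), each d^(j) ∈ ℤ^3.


Barcode: M ≅ I[1,2], I[2,2], I[2,3]^2, I[3,3]^2. HN layers by μ_θ (3 steps, strictly decreasing):
  μ^(1)=32; μ^(2)=-35/2; μ^(3)=-31

((0, 0, 4); (1, 1, 0); (0, 3, 0))


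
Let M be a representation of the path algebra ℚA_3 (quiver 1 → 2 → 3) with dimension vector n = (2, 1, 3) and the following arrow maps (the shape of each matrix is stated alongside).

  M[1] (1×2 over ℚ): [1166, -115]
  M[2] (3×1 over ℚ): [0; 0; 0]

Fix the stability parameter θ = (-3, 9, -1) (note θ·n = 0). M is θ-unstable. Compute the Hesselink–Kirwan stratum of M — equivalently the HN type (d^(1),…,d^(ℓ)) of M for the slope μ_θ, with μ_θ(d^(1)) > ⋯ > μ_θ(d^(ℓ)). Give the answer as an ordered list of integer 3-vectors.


Via rank(M_{q-1}∘⋯∘M_p): M ≅ I[1,1], I[1,2], I[3,3]^3.
μ_θ-semistable layers: μ^(1)=9; μ^(2)=-1; μ^(3)=-3

((0, 1, 0); (0, 0, 3); (2, 0, 0))


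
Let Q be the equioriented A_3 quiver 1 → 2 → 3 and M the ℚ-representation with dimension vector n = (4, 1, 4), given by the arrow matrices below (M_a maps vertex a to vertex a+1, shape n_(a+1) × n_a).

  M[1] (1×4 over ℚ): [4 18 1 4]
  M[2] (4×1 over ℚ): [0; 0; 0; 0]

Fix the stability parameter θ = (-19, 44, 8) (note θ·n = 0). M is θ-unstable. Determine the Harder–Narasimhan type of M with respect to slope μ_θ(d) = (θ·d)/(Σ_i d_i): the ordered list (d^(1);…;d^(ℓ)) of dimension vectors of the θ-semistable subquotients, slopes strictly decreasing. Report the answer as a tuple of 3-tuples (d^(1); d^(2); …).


Interval decomposition of M: I[1,1]^3, I[1,2], I[3,3]^4.
HN type (ℓ=3): μ^(1)=44; μ^(2)=8; μ^(3)=-19

((0, 1, 0); (0, 0, 4); (4, 0, 0))


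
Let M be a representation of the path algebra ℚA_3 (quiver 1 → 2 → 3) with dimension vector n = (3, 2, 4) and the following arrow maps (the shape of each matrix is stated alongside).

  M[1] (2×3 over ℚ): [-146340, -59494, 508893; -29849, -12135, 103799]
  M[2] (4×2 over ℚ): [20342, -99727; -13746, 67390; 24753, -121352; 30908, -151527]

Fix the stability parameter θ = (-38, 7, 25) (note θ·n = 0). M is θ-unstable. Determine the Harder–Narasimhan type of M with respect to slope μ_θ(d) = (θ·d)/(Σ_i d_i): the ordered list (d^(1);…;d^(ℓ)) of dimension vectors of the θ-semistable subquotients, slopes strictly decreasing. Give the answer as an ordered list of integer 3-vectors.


Interval decomposition of M: I[1,1], I[1,3]^2, I[3,3]^2.
HN type (ℓ=3): μ^(1)=25; μ^(2)=7; μ^(3)=-38

((0, 0, 4); (0, 2, 0); (3, 0, 0))


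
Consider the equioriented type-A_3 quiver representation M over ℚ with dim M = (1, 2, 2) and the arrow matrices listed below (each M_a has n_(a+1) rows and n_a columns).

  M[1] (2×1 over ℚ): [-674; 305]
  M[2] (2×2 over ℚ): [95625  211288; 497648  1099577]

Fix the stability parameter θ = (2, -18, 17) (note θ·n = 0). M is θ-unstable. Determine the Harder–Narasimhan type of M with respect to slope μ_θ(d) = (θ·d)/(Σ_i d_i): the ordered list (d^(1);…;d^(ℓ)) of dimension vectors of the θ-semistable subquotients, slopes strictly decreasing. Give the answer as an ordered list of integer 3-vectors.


Interval decomposition of M: I[1,3], I[2,3].
HN type (ℓ=3): μ^(1)=17; μ^(2)=-8; μ^(3)=-18

((0, 0, 2); (1, 1, 0); (0, 1, 0))


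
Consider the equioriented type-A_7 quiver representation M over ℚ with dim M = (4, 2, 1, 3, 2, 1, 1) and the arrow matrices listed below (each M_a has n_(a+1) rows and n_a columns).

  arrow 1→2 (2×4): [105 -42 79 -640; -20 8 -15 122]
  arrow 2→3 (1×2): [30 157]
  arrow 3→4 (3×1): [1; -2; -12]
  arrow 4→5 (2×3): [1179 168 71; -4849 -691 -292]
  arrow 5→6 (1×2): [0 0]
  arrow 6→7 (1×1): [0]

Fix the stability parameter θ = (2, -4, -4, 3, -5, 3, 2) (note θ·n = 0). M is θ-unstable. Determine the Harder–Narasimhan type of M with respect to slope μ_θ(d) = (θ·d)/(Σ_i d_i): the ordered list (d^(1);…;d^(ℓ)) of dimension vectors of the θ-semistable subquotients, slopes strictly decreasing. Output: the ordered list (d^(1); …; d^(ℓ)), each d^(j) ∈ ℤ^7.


Interval decomposition of M: I[1,1]^2, I[1,2], I[1,5], I[4,4], I[4,5], I[6,6], I[7,7].
HN type (ℓ=4): μ^(1)=3; μ^(2)=2; μ^(3)=-1; μ^(4)=-2

((0, 0, 0, 1, 0, 1, 0); (2, 0, 0, 0, 0, 0, 1); (1, 1, 0, 2, 2, 0, 0); (1, 1, 1, 0, 0, 0, 0))


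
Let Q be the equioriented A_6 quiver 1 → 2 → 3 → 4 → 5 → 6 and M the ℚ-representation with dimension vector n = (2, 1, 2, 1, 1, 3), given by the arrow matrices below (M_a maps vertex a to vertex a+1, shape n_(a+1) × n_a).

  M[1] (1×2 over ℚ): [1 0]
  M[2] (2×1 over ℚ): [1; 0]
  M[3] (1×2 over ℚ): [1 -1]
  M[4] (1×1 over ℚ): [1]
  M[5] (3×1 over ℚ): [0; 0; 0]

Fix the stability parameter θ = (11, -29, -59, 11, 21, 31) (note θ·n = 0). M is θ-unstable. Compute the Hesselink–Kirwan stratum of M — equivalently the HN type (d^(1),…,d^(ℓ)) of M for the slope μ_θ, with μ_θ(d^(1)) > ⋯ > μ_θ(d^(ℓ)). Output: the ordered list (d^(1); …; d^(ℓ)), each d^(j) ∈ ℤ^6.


Interval decomposition of M: I[1,1], I[1,5], I[3,3], I[6,6]^3.
HN type (ℓ=5): μ^(1)=31; μ^(2)=21; μ^(3)=11; μ^(4)=-77/3; μ^(5)=-59

((0, 0, 0, 0, 0, 3); (0, 0, 0, 0, 1, 0); (1, 0, 0, 1, 0, 0); (1, 1, 1, 0, 0, 0); (0, 0, 1, 0, 0, 0))
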